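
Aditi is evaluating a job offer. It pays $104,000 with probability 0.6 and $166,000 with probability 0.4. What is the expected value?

$128,800

EV = 0.6 × 104000 + 0.4 × 166000 = 62400 + 66400 = 128800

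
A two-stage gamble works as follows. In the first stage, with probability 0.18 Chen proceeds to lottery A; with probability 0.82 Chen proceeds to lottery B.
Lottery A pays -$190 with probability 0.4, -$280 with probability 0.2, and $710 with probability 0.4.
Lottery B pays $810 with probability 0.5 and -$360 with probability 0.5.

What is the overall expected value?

$211.86

EV(A) = 0.4 × (-190) + 0.2 × (-280) + 0.4 × 710 = -76 − 56 + 284 = 152
EV(B) = 0.5 × 810 + 0.5 × (-360) = 405 − 180 = 225
Overall = 0.18 × 152 + 0.82 × 225 = 27.36 + 184.5 = 211.86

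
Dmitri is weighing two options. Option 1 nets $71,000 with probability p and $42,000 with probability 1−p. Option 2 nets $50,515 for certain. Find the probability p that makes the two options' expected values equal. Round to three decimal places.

p = 0.294

p·71000 + (1−p)·42000 = 50515
29000p + 42000 = 50515
p = (50515 − 42000) / 29000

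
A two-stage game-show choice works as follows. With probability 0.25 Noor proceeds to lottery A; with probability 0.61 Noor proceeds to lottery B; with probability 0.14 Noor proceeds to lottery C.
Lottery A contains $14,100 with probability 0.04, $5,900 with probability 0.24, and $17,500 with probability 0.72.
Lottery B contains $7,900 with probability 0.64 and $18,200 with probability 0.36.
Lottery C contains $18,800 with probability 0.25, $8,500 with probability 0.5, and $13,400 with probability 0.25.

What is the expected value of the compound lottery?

EV(A) = 0.04 × 14100 + 0.24 × 5900 + 0.72 × 17500 = 564 + 1416 + 12600 = 14580
EV(B) = 0.64 × 7900 + 0.36 × 18200 = 5056 + 6552 = 11608
EV(C) = 0.25 × 18800 + 0.5 × 8500 + 0.25 × 13400 = 4700 + 4250 + 3350 = 12300
Overall = 0.25 × 14580 + 0.61 × 11608 + 0.14 × 12300 = 3645 + 7080.88 + 1722 = 12447.88

$12,447.88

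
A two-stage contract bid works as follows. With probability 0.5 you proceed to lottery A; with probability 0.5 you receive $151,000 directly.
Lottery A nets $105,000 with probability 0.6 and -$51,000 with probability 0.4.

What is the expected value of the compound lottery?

$96,800

EV(A) = 0.6 × 105000 + 0.4 × (-51000) = 63000 − 20400 = 42600
Branch B: 151000 (certain)
Overall = 0.5 × 42600 + 0.5 × 151000 = 21300 + 75500 = 96800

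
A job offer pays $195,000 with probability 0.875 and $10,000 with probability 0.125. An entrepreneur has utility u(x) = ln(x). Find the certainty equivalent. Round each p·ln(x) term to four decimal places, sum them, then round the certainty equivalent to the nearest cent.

E[u] = 0.875·ln(195000) + 0.125·ln(10000) = 10.6582 + 1.1513 = 11.8095
CE = e^11.8095 ≈ 134524.28

$134,524.28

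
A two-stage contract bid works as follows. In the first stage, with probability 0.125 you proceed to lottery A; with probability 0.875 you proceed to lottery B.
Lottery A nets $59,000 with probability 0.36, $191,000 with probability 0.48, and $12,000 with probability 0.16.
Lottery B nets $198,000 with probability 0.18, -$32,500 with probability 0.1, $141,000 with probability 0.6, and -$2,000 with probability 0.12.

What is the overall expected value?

EV(A) = 0.36 × 59000 + 0.48 × 191000 + 0.16 × 12000 = 21240 + 91680 + 1920 = 114840
EV(B) = 0.18 × 198000 + 0.1 × (-32500) + 0.6 × 141000 + 0.12 × (-2000) = 35640 − 3250 + 84600 − 240 = 116750
Overall = 0.125 × 114840 + 0.875 × 116750 = 14355 + 102156.25 = 116511.25

$116,511.25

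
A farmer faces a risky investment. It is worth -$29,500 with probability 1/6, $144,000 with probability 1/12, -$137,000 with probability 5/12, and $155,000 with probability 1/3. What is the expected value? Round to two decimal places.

$1,666.67

EV = 1/6 × (-29500) + 1/12 × 144000 + 5/12 × (-137000) + 1/3 × 155000 = -4916.6667 + 12000 − 57083.3333 + 51666.6667 = 1666.6667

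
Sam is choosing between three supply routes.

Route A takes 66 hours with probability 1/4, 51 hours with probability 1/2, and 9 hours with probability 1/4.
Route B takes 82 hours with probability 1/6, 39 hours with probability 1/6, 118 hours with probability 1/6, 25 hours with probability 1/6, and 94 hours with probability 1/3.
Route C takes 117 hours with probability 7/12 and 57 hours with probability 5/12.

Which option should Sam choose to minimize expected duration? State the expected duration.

Route A = 1/4 × 66 + 1/2 × 51 + 1/4 × 9 = 16.5 + 25.5 + 2.25 = 44.25
Route B = 1/6 × 82 + 1/6 × 39 + 1/6 × 118 + 1/6 × 25 + 1/3 × 94 = 13.6667 + 6.5 + 19.6667 + 4.1667 + 31.3333 = 75.3333
Route C = 7/12 × 117 + 5/12 × 57 = 68.25 + 23.75 = 92

Route A (44.25 hours)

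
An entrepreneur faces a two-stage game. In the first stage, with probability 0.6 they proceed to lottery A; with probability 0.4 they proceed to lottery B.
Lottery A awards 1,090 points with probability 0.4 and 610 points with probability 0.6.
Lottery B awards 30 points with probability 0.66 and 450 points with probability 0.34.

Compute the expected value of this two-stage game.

EV(A) = 0.4 × 1090 + 0.6 × 610 = 436 + 366 = 802
EV(B) = 0.66 × 30 + 0.34 × 450 = 19.8 + 153 = 172.8
Overall = 0.6 × 802 + 0.4 × 172.8 = 481.2 + 69.12 = 550.32

550.32 points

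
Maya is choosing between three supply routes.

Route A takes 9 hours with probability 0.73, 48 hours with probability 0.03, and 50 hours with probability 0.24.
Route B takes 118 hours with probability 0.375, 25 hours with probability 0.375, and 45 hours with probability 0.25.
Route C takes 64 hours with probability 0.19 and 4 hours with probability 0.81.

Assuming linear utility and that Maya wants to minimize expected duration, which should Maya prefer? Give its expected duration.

Route C (15.4 hours)

Route A = 0.73 × 9 + 0.03 × 48 + 0.24 × 50 = 6.57 + 1.44 + 12 = 20.01
Route B = 0.375 × 118 + 0.375 × 25 + 0.25 × 45 = 44.25 + 9.375 + 11.25 = 64.875
Route C = 0.19 × 64 + 0.81 × 4 = 12.16 + 3.24 = 15.4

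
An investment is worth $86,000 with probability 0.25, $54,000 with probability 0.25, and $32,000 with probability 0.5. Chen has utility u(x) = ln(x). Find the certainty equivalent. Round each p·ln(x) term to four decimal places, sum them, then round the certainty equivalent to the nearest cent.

$46,695.36

E[u] = 0.25·ln(86000) + 0.25·ln(54000) + 0.5·ln(32000) = 2.8405 + 2.7242 + 5.1867 = 10.7514
CE = e^10.7514 ≈ 46695.36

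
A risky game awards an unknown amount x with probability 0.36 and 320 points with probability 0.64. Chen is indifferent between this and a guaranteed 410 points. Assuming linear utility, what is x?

x = 570 points

0.36·x + 0.64·320 = 410
0.36·x = 410 − 204.8 = 205.2
x = 205.2 / 0.36 = 570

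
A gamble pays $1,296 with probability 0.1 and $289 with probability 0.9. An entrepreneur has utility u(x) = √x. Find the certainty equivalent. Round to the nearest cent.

$357.21

E[u] = 0.1·√1296 + 0.9·√289 = 0.1·36 + 0.9·17 = 18.9
CE = (18.9)² = 357.21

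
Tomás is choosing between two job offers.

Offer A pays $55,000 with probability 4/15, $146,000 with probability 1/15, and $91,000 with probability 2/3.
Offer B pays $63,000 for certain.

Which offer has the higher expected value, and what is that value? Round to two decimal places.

Offer A ($85,066.67)

Offer A = 4/15 × 55000 + 1/15 × 146000 + 2/3 × 91000 = 14666.6667 + 9733.3333 + 60666.6667 = 85066.6667
Offer B: 63000 (certain)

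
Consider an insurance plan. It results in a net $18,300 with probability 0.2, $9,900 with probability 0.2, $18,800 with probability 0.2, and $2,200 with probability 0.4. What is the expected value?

$10,280

EV = 0.2 × 18300 + 0.2 × 9900 + 0.2 × 18800 + 0.4 × 2200 = 3660 + 1980 + 3760 + 880 = 10280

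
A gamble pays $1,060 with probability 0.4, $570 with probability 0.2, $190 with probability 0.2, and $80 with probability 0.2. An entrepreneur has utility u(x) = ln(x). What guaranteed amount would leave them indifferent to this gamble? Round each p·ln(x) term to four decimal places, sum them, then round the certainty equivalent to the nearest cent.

E[u] = 0.4·ln(1060) + 0.2·ln(570) + 0.2·ln(190) + 0.2·ln(80) = 2.7864 + 1.2691 + 1.0494 + 0.8764 = 5.9813
CE = e^5.9813 ≈ 395.95

$395.95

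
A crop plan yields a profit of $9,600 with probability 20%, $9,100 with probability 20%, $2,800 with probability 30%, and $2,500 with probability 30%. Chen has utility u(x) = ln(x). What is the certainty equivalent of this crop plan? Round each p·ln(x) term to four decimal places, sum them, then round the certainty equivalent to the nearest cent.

E[u] = 0.2·ln(9600) + 0.2·ln(9100) + 0.3·ln(2800) + 0.3·ln(2500) = 1.8339 + 1.8232 + 2.3812 + 2.3472 = 8.3855
CE = e^8.3855 ≈ 4383.05

$4,383.05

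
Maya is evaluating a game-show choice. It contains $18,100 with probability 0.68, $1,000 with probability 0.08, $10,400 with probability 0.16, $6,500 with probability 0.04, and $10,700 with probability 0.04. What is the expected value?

EV = 0.68 × 18100 + 0.08 × 1000 + 0.16 × 10400 + 0.04 × 6500 + 0.04 × 10700 = 12308 + 80 + 1664 + 260 + 428 = 14740

$14,740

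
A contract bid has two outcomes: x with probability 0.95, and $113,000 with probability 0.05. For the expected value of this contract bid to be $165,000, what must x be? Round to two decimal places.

x = $167,736.84

0.95·x + 0.05·113000 = 165000
0.95·x = 165000 − 5650 = 159350
x = 159350 / 0.95 = 167736.8421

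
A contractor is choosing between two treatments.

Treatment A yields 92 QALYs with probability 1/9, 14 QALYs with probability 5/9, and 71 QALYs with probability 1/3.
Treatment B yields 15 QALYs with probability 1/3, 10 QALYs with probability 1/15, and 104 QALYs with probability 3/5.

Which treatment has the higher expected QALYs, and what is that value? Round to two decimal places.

Treatment B (68.07 QALYs)

Treatment A = 1/9 × 92 + 5/9 × 14 + 1/3 × 71 = 10.2222 + 7.7778 + 23.6667 = 41.6667
Treatment B = 1/3 × 15 + 1/15 × 10 + 3/5 × 104 = 5 + 0.6667 + 62.4 = 68.0667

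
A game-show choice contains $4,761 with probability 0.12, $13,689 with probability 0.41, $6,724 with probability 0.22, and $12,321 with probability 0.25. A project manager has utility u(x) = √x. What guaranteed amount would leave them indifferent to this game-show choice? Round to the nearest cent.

E[u] = 0.12·√4761 + 0.41·√13689 + 0.22·√6724 + 0.25·√12321 = 0.12·69 + 0.41·117 + 0.22·82 + 0.25·111 = 102.04
CE = (102.04)² = 10412.1616

$10,412.16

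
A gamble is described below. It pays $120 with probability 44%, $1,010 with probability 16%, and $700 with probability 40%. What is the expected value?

EV = 0.44 × 120 + 0.16 × 1010 + 0.4 × 700 = 52.8 + 161.6 + 280 = 494.4

$494.40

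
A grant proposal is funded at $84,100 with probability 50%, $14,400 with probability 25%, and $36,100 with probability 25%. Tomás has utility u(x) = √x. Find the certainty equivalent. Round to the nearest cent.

$49,506.25

E[u] = 0.5·√84100 + 0.25·√14400 + 0.25·√36100 = 0.5·290 + 0.25·120 + 0.25·190 = 222.5
CE = (222.5)² = 49506.25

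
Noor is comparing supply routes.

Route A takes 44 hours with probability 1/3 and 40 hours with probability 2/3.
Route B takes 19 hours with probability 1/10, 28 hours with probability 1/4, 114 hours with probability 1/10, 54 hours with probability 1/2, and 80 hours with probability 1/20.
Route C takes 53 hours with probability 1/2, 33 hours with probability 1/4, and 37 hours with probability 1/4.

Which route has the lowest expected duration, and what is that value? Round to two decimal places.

Route A (41.33 hours)

Route A = 1/3 × 44 + 2/3 × 40 = 14.6667 + 26.6667 = 41.3333
Route B = 1/10 × 19 + 1/4 × 28 + 1/10 × 114 + 1/2 × 54 + 1/20 × 80 = 1.9 + 7 + 11.4 + 27 + 4 = 51.3
Route C = 1/2 × 53 + 1/4 × 33 + 1/4 × 37 = 26.5 + 8.25 + 9.25 = 44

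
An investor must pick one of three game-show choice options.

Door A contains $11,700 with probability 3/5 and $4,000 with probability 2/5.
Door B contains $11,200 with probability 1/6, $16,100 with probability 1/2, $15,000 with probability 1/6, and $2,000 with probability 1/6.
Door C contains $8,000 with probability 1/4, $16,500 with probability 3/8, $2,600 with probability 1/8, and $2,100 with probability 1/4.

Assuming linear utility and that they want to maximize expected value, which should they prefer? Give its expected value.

Door A = 3/5 × 11700 + 2/5 × 4000 = 7020 + 1600 = 8620
Door B = 1/6 × 11200 + 1/2 × 16100 + 1/6 × 15000 + 1/6 × 2000 = 1866.6667 + 8050 + 2500 + 333.3333 = 12750
Door C = 1/4 × 8000 + 3/8 × 16500 + 1/8 × 2600 + 1/4 × 2100 = 2000 + 6187.5 + 325 + 525 = 9037.5

Door B ($12,750)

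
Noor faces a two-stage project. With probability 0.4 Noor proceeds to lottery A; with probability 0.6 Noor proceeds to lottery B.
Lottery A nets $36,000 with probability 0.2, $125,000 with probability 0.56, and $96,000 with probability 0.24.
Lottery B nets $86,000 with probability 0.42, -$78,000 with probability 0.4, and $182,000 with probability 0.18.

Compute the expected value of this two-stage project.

$62,704

EV(A) = 0.2 × 36000 + 0.56 × 125000 + 0.24 × 96000 = 7200 + 70000 + 23040 = 100240
EV(B) = 0.42 × 86000 + 0.4 × (-78000) + 0.18 × 182000 = 36120 − 31200 + 32760 = 37680
Overall = 0.4 × 100240 + 0.6 × 37680 = 40096 + 22608 = 62704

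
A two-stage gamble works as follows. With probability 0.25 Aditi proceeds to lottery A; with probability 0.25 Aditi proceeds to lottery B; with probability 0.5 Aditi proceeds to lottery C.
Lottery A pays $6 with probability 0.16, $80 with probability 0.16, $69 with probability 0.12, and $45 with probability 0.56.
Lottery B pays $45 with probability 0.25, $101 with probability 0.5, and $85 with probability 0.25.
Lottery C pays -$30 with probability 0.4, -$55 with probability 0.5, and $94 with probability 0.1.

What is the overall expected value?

$17.51

EV(A) = 0.16 × 6 + 0.16 × 80 + 0.12 × 69 + 0.56 × 45 = 0.96 + 12.8 + 8.28 + 25.2 = 47.24
EV(B) = 0.25 × 45 + 0.5 × 101 + 0.25 × 85 = 11.25 + 50.5 + 21.25 = 83
EV(C) = 0.4 × (-30) + 0.5 × (-55) + 0.1 × 94 = -12 − 27.5 + 9.4 = -30.1
Overall = 0.25 × 47.24 + 0.25 × 83 + 0.5 × (-30.1) = 11.81 + 20.75 − 15.05 = 17.51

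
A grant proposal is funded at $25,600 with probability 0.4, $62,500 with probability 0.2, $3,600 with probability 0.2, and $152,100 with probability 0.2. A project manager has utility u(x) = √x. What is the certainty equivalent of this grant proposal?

$41,616

E[u] = 0.4·√25600 + 0.2·√62500 + 0.2·√3600 + 0.2·√152100 = 0.4·160 + 0.2·250 + 0.2·60 + 0.2·390 = 204
CE = (204)² = 41616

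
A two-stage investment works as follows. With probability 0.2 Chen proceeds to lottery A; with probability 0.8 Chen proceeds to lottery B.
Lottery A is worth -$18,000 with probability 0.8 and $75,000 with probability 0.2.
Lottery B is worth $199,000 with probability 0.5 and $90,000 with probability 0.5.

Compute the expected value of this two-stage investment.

EV(A) = 0.8 × (-18000) + 0.2 × 75000 = -14400 + 15000 = 600
EV(B) = 0.5 × 199000 + 0.5 × 90000 = 99500 + 45000 = 144500
Overall = 0.2 × 600 + 0.8 × 144500 = 120 + 115600 = 115720

$115,720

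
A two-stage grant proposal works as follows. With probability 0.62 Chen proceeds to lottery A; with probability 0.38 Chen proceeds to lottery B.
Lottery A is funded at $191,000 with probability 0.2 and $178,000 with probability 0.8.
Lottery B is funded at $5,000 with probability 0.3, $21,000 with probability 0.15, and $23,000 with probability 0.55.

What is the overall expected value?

EV(A) = 0.2 × 191000 + 0.8 × 178000 = 38200 + 142400 = 180600
EV(B) = 0.3 × 5000 + 0.15 × 21000 + 0.55 × 23000 = 1500 + 3150 + 12650 = 17300
Overall = 0.62 × 180600 + 0.38 × 17300 = 111972 + 6574 = 118546

$118,546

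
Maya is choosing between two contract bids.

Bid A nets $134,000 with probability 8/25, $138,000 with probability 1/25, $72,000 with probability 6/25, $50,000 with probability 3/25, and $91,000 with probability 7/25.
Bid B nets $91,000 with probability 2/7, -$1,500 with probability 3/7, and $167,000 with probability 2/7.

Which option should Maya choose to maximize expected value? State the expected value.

Bid A = 8/25 × 134000 + 1/25 × 138000 + 6/25 × 72000 + 3/25 × 50000 + 7/25 × 91000 = 42880 + 5520 + 17280 + 6000 + 25480 = 97160
Bid B = 2/7 × 91000 + 3/7 × (-1500) + 2/7 × 167000 = 26000 − 642.8571 + 47714.2857 = 73071.4286

Bid A ($97,160)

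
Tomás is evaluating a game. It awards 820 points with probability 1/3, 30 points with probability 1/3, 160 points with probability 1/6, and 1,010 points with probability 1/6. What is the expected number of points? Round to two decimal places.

EV = 1/3 × 820 + 1/3 × 30 + 1/6 × 160 + 1/6 × 1010 = 273.3333 + 10 + 26.6667 + 168.3333 = 478.3333

478.33 points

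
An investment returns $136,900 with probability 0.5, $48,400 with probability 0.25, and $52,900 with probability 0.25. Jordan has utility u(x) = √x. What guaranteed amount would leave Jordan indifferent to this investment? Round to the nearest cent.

E[u] = 0.5·√136900 + 0.25·√48400 + 0.25·√52900 = 0.5·370 + 0.25·220 + 0.25·230 = 297.5
CE = (297.5)² = 88506.25

$88,506.25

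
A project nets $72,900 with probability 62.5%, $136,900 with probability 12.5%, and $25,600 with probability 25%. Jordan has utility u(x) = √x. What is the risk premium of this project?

$4,050

E[u] = 0.625·√72900 + 0.125·√136900 + 0.25·√25600 = 0.625·270 + 0.125·370 + 0.25·160 = 255
CE = (255)² = 65025
Risk premium = EV − CE = 69075 − 65025 = 4050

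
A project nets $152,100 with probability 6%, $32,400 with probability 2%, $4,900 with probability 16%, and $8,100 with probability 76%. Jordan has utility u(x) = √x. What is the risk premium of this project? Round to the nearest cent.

$5,350.44

E[u] = 0.06·√152100 + 0.02·√32400 + 0.16·√4900 + 0.76·√8100 = 0.06·390 + 0.02·180 + 0.16·70 + 0.76·90 = 106.6
CE = (106.6)² = 11363.56
Risk premium = EV − CE = 16714 − 11363.56 = 5350.44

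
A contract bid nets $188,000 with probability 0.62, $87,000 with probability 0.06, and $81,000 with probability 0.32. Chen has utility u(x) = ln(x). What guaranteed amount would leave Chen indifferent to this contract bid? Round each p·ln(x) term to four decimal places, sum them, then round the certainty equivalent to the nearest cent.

E[u] = 0.62·ln(188000) + 0.06·ln(87000) + 0.32·ln(81000) = 7.5294 + 0.6824 + 3.6167 = 11.8285
CE = e^11.8285 ≈ 137104.68

$137,104.68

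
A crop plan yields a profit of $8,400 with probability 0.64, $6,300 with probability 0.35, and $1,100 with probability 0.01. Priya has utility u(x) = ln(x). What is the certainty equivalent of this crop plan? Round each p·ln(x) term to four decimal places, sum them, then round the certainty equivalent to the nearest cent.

E[u] = 0.64·ln(8400) + 0.35·ln(6300) + 0.01·ln(1100) = 5.7830 + 3.0619 + 0.0700 = 8.9149
CE = e^8.9149 ≈ 7442.04

$7,442.04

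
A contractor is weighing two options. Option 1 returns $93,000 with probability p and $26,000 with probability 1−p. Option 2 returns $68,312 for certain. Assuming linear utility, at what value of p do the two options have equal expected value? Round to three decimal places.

p·93000 + (1−p)·26000 = 68312
67000p + 26000 = 68312
p = (68312 − 26000) / 67000

p = 0.632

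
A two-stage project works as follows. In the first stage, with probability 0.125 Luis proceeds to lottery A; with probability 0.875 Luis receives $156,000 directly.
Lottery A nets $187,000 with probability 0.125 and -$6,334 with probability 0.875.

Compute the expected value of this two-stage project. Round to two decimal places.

EV(A) = 0.125 × 187000 + 0.875 × (-6334) = 23375 − 5542.25 = 17832.75
Branch B: 156000 (certain)
Overall = 0.125 × 17832.75 + 0.875 × 156000 = 2229.09375 + 136500 = 138729.09375

$138,729.09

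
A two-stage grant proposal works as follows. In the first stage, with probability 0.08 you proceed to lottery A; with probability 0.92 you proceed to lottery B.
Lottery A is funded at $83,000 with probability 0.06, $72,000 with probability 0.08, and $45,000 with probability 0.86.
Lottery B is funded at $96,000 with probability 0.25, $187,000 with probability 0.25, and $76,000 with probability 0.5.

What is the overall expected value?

EV(A) = 0.06 × 83000 + 0.08 × 72000 + 0.86 × 45000 = 4980 + 5760 + 38700 = 49440
EV(B) = 0.25 × 96000 + 0.25 × 187000 + 0.5 × 76000 = 24000 + 46750 + 38000 = 108750
Overall = 0.08 × 49440 + 0.92 × 108750 = 3955.2 + 100050 = 104005.2

$104,005.20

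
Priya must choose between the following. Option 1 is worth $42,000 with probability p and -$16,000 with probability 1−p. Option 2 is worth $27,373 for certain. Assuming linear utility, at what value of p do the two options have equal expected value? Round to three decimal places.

p·42000 + (1−p)·(-16000) = 27373
58000p − 16000 = 27373
p = (27373 + 16000) / 58000

p = 0.748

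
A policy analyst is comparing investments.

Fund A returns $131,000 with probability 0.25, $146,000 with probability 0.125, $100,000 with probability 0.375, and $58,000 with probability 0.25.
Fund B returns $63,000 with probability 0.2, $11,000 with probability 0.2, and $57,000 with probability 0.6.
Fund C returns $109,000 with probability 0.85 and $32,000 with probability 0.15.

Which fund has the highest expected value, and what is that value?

Fund A = 0.25 × 131000 + 0.125 × 146000 + 0.375 × 100000 + 0.25 × 58000 = 32750 + 18250 + 37500 + 14500 = 103000
Fund B = 0.2 × 63000 + 0.2 × 11000 + 0.6 × 57000 = 12600 + 2200 + 34200 = 49000
Fund C = 0.85 × 109000 + 0.15 × 32000 = 92650 + 4800 = 97450

Fund A ($103,000)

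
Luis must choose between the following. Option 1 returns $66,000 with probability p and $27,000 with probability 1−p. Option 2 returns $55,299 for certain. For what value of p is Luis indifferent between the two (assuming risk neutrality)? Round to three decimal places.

p = 0.726

p·66000 + (1−p)·27000 = 55299
39000p + 27000 = 55299
p = (55299 − 27000) / 39000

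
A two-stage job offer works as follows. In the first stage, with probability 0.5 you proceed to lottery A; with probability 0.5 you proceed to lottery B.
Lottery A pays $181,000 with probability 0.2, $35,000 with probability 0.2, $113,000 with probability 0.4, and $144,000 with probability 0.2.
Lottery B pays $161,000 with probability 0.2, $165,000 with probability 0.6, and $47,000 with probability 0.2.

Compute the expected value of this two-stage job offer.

$128,900

EV(A) = 0.2 × 181000 + 0.2 × 35000 + 0.4 × 113000 + 0.2 × 144000 = 36200 + 7000 + 45200 + 28800 = 117200
EV(B) = 0.2 × 161000 + 0.6 × 165000 + 0.2 × 47000 = 32200 + 99000 + 9400 = 140600
Overall = 0.5 × 117200 + 0.5 × 140600 = 58600 + 70300 = 128900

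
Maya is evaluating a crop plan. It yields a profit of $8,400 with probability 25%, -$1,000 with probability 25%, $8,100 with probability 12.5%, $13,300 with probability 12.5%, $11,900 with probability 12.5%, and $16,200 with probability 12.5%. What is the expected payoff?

EV = 0.25 × 8400 + 0.25 × (-1000) + 0.125 × 8100 + 0.125 × 13300 + 0.125 × 11900 + 0.125 × 16200 = 2100 − 250 + 1012.5 + 1662.5 + 1487.5 + 2025 = 8037.5

$8,037.50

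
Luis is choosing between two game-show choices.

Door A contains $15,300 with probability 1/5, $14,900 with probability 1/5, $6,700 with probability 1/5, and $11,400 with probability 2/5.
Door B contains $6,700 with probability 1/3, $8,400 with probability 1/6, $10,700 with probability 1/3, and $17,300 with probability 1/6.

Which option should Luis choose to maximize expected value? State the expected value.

Door A ($11,940)

Door A = 1/5 × 15300 + 1/5 × 14900 + 1/5 × 6700 + 2/5 × 11400 = 3060 + 2980 + 1340 + 4560 = 11940
Door B = 1/3 × 6700 + 1/6 × 8400 + 1/3 × 10700 + 1/6 × 17300 = 2233.3333 + 1400 + 3566.6667 + 2883.3333 = 10083.3333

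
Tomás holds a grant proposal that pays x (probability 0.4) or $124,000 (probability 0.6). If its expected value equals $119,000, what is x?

x = $111,500

0.4·x + 0.6·124000 = 119000
0.4·x = 119000 − 74400 = 44600
x = 44600 / 0.4 = 111500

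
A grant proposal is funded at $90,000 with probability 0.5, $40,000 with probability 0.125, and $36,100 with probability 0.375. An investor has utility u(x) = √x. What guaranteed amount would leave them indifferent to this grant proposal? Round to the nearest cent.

E[u] = 0.5·√90000 + 0.125·√40000 + 0.375·√36100 = 0.5·300 + 0.125·200 + 0.375·190 = 246.25
CE = (246.25)² = 60639.0625

$60,639.06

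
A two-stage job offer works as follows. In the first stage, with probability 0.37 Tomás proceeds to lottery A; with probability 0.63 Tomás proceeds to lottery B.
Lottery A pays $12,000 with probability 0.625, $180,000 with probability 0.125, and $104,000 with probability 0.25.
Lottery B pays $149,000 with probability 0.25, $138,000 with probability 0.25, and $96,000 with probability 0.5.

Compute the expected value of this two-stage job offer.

$96,162.50

EV(A) = 0.625 × 12000 + 0.125 × 180000 + 0.25 × 104000 = 7500 + 22500 + 26000 = 56000
EV(B) = 0.25 × 149000 + 0.25 × 138000 + 0.5 × 96000 = 37250 + 34500 + 48000 = 119750
Overall = 0.37 × 56000 + 0.63 × 119750 = 20720 + 75442.5 = 96162.5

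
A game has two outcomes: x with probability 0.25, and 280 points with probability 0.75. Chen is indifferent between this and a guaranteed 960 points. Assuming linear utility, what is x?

0.25·x + 0.75·280 = 960
0.25·x = 960 − 210 = 750
x = 750 / 0.25 = 3000

x = 3,000 points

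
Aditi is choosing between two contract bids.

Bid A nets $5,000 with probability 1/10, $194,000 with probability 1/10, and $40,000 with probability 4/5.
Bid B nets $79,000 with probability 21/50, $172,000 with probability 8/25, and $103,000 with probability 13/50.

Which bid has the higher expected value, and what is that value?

Bid A = 1/10 × 5000 + 1/10 × 194000 + 4/5 × 40000 = 500 + 19400 + 32000 = 51900
Bid B = 21/50 × 79000 + 8/25 × 172000 + 13/50 × 103000 = 33180 + 55040 + 26780 = 115000

Bid B ($115,000)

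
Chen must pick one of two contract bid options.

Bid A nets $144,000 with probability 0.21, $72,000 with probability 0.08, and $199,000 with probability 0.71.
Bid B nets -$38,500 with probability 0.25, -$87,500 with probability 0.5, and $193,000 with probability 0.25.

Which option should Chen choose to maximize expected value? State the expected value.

Bid A = 0.21 × 144000 + 0.08 × 72000 + 0.71 × 199000 = 30240 + 5760 + 141290 = 177290
Bid B = 0.25 × (-38500) + 0.5 × (-87500) + 0.25 × 193000 = -9625 − 43750 + 48250 = -5125

Bid A ($177,290)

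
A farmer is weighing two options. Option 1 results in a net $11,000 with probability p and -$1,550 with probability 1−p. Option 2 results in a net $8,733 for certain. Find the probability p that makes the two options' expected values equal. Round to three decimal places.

p·11000 + (1−p)·(-1550) = 8733
12550p − 1550 = 8733
p = (8733 + 1550) / 12550

p = 0.819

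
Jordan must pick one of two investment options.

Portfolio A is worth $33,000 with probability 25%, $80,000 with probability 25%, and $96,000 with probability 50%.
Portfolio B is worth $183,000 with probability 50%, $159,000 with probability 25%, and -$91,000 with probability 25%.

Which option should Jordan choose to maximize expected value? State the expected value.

Portfolio B ($108,500)

Portfolio A = 0.25 × 33000 + 0.25 × 80000 + 0.5 × 96000 = 8250 + 20000 + 48000 = 76250
Portfolio B = 0.5 × 183000 + 0.25 × 159000 + 0.25 × (-91000) = 91500 + 39750 − 22750 = 108500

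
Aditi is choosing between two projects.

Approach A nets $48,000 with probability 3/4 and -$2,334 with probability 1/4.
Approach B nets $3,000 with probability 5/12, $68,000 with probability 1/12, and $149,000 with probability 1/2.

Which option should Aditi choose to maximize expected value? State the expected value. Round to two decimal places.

Approach B ($81,416.67)

Approach A = 3/4 × 48000 + 1/4 × (-2334) = 36000 − 583.5 = 35416.5
Approach B = 5/12 × 3000 + 1/12 × 68000 + 1/2 × 149000 = 1250 + 5666.6667 + 74500 = 81416.6667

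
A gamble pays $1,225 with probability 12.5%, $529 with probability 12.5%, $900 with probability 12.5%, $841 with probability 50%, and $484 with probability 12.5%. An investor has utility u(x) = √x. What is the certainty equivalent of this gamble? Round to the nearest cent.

$798.06

E[u] = 0.125·√1225 + 0.125·√529 + 0.125·√900 + 0.5·√841 + 0.125·√484 = 0.125·35 + 0.125·23 + 0.125·30 + 0.5·29 + 0.125·22 = 28.25
CE = (28.25)² = 798.0625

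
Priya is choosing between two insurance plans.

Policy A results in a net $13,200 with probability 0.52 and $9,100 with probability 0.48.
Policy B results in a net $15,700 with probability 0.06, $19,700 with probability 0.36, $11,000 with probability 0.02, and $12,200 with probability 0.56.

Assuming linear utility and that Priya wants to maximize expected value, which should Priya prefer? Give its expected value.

Policy B ($15,086)

Policy A = 0.52 × 13200 + 0.48 × 9100 = 6864 + 4368 = 11232
Policy B = 0.06 × 15700 + 0.36 × 19700 + 0.02 × 11000 + 0.56 × 12200 = 942 + 7092 + 220 + 6832 = 15086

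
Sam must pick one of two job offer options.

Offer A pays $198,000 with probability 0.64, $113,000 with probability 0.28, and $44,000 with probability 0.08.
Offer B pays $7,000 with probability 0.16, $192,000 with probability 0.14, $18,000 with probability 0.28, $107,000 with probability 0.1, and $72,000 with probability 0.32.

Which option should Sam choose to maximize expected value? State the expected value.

Offer A ($161,880)

Offer A = 0.64 × 198000 + 0.28 × 113000 + 0.08 × 44000 = 126720 + 31640 + 3520 = 161880
Offer B = 0.16 × 7000 + 0.14 × 192000 + 0.28 × 18000 + 0.1 × 107000 + 0.32 × 72000 = 1120 + 26880 + 5040 + 10700 + 23040 = 66780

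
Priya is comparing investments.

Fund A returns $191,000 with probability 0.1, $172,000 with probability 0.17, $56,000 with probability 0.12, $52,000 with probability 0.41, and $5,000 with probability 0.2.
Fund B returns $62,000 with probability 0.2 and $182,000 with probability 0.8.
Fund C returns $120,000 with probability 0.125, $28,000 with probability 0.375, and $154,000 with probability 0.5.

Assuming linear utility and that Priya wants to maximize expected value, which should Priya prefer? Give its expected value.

Fund A = 0.1 × 191000 + 0.17 × 172000 + 0.12 × 56000 + 0.41 × 52000 + 0.2 × 5000 = 19100 + 29240 + 6720 + 21320 + 1000 = 77380
Fund B = 0.2 × 62000 + 0.8 × 182000 = 12400 + 145600 = 158000
Fund C = 0.125 × 120000 + 0.375 × 28000 + 0.5 × 154000 = 15000 + 10500 + 77000 = 102500

Fund B ($158,000)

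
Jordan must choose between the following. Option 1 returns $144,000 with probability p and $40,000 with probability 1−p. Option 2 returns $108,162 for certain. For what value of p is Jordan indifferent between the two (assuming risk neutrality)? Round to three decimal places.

p = 0.655

p·144000 + (1−p)·40000 = 108162
104000p + 40000 = 108162
p = (108162 − 40000) / 104000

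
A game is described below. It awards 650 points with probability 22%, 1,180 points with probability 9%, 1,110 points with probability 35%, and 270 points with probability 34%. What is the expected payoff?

EV = 0.22 × 650 + 0.09 × 1180 + 0.35 × 1110 + 0.34 × 270 = 143 + 106.2 + 388.5 + 91.8 = 729.5

729.5 points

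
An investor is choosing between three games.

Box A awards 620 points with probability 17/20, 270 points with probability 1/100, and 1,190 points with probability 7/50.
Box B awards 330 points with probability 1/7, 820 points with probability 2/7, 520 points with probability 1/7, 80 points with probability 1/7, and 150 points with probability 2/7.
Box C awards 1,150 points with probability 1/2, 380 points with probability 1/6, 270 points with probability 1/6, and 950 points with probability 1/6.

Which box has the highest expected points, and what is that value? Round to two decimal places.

Box C (841.67 points)

Box A = 17/20 × 620 + 1/100 × 270 + 7/50 × 1190 = 527 + 2.7 + 166.6 = 696.3
Box B = 1/7 × 330 + 2/7 × 820 + 1/7 × 520 + 1/7 × 80 + 2/7 × 150 = 47.1429 + 234.2857 + 74.2857 + 11.4286 + 42.8571 = 410
Box C = 1/2 × 1150 + 1/6 × 380 + 1/6 × 270 + 1/6 × 950 = 575 + 63.3333 + 45 + 158.3333 = 841.6667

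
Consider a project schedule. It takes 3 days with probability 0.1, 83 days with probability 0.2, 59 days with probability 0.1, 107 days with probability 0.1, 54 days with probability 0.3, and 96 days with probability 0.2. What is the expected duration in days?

68.9 days

EV = 0.1 × 3 + 0.2 × 83 + 0.1 × 59 + 0.1 × 107 + 0.3 × 54 + 0.2 × 96 = 0.3 + 16.6 + 5.9 + 10.7 + 16.2 + 19.2 = 68.9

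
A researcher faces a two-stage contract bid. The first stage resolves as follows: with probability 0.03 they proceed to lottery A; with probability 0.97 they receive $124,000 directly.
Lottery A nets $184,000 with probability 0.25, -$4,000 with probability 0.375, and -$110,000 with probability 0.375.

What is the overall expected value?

EV(A) = 0.25 × 184000 + 0.375 × (-4000) + 0.375 × (-110000) = 46000 − 1500 − 41250 = 3250
Branch B: 124000 (certain)
Overall = 0.03 × 3250 + 0.97 × 124000 = 97.5 + 120280 = 120377.5

$120,377.50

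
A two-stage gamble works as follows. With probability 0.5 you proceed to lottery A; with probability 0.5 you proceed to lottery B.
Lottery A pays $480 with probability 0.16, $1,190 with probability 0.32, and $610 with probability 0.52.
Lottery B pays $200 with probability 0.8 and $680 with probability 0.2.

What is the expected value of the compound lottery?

$535.40

EV(A) = 0.16 × 480 + 0.32 × 1190 + 0.52 × 610 = 76.8 + 380.8 + 317.2 = 774.8
EV(B) = 0.8 × 200 + 0.2 × 680 = 160 + 136 = 296
Overall = 0.5 × 774.8 + 0.5 × 296 = 387.4 + 148 = 535.4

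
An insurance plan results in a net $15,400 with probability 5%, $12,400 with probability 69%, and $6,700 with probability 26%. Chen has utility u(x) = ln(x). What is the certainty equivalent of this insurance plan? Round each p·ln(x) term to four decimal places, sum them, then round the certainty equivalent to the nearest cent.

$10,681.84

E[u] = 0.05·ln(15400) + 0.69·ln(12400) + 0.26·ln(6700) = 0.4821 + 6.5036 + 2.2906 = 9.2763
CE = e^9.2763 ≈ 10681.84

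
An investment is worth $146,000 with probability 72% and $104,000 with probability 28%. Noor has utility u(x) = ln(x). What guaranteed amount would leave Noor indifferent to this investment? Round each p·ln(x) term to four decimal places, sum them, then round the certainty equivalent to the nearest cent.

$132,773.51

E[u] = 0.72·ln(146000) + 0.28·ln(104000) = 8.5618 + 3.2346 = 11.7964
CE = e^11.7964 ≈ 132773.51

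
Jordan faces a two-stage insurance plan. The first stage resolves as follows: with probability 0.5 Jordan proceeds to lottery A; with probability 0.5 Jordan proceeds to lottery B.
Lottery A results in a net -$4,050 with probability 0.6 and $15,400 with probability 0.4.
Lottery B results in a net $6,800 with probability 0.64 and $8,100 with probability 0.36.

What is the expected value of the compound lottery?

$5,499

EV(A) = 0.6 × (-4050) + 0.4 × 15400 = -2430 + 6160 = 3730
EV(B) = 0.64 × 6800 + 0.36 × 8100 = 4352 + 2916 = 7268
Overall = 0.5 × 3730 + 0.5 × 7268 = 1865 + 3634 = 5499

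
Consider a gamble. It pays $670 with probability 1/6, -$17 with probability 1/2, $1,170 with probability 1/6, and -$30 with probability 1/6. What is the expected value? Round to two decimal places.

EV = 1/6 × 670 + 1/2 × (-17) + 1/6 × 1170 + 1/6 × (-30) = 111.6667 − 8.5 + 195 − 5 = 293.1667

$293.17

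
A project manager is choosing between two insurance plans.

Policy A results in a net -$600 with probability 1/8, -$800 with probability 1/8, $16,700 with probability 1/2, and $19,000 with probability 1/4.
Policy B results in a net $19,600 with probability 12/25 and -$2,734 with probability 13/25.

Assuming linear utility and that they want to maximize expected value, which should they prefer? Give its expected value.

Policy A ($12,925)

Policy A = 1/8 × (-600) + 1/8 × (-800) + 1/2 × 16700 + 1/4 × 19000 = -75 − 100 + 8350 + 4750 = 12925
Policy B = 12/25 × 19600 + 13/25 × (-2734) = 9408 − 1421.68 = 7986.32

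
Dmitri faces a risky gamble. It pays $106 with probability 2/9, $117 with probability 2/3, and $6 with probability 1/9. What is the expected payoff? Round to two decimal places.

EV = 2/9 × 106 + 2/3 × 117 + 1/9 × 6 = 23.5556 + 78 + 0.6667 = 102.2222

$102.22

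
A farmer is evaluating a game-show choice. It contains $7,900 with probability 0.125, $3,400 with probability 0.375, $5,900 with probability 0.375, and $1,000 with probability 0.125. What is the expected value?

$4,600

EV = 0.125 × 7900 + 0.375 × 3400 + 0.375 × 5900 + 0.125 × 1000 = 987.5 + 1275 + 2212.5 + 125 = 4600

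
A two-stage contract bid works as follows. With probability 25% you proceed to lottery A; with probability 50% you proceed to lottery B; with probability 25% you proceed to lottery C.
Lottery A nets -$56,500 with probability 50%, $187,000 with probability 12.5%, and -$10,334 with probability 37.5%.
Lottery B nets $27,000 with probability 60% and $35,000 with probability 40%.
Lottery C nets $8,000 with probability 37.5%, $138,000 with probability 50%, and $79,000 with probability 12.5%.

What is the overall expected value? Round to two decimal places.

EV(A) = 0.5 × (-56500) + 0.125 × 187000 + 0.375 × (-10334) = -28250 + 23375 − 3875.25 = -8750.25
EV(B) = 0.6 × 27000 + 0.4 × 35000 = 16200 + 14000 = 30200
EV(C) = 0.375 × 8000 + 0.5 × 138000 + 0.125 × 79000 = 3000 + 69000 + 9875 = 81875
Overall = 0.25 × (-8750.25) + 0.5 × 30200 + 0.25 × 81875 = -2187.5625 + 15100 + 20468.75 = 33381.1875

$33,381.19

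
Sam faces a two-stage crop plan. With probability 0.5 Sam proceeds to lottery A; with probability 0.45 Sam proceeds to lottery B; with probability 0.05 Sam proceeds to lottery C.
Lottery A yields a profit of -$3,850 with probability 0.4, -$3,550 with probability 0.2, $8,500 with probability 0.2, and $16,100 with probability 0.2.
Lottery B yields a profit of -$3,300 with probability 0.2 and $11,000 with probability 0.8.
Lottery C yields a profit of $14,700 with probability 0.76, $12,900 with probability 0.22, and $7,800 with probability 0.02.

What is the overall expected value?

$5,706.30

EV(A) = 0.4 × (-3850) + 0.2 × (-3550) + 0.2 × 8500 + 0.2 × 16100 = -1540 − 710 + 1700 + 3220 = 2670
EV(B) = 0.2 × (-3300) + 0.8 × 11000 = -660 + 8800 = 8140
EV(C) = 0.76 × 14700 + 0.22 × 12900 + 0.02 × 7800 = 11172 + 2838 + 156 = 14166
Overall = 0.5 × 2670 + 0.45 × 8140 + 0.05 × 14166 = 1335 + 3663 + 708.3 = 5706.3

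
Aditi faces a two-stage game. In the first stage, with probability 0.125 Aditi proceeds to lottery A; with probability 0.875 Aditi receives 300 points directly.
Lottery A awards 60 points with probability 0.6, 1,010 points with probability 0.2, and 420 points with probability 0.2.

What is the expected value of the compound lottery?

EV(A) = 0.6 × 60 + 0.2 × 1010 + 0.2 × 420 = 36 + 202 + 84 = 322
Branch B: 300 (certain)
Overall = 0.125 × 322 + 0.875 × 300 = 40.25 + 262.5 = 302.75

302.75 points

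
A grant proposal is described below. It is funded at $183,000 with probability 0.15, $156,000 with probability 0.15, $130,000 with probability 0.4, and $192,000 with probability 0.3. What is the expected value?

EV = 0.15 × 183000 + 0.15 × 156000 + 0.4 × 130000 + 0.3 × 192000 = 27450 + 23400 + 52000 + 57600 = 160450

$160,450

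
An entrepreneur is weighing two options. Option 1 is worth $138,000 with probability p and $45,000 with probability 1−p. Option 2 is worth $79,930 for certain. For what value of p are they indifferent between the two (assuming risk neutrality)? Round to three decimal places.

p·138000 + (1−p)·45000 = 79930
93000p + 45000 = 79930
p = (79930 − 45000) / 93000

p = 0.376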